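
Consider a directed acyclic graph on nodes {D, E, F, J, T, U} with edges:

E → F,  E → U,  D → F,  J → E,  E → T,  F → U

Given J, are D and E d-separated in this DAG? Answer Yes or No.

Yes — D and E are d-separated given {J}.

We examine all 2 paths between D and E:
Path 1: D → F → U ← E
  U is a collider here and neither U nor any of its descendants is conditioned on, so the collider stays closed — the path is blocked at U.
Path 2: D → F ← E
  F is a collider here and neither F nor any of its descendants is conditioned on, so the collider stays closed — the path is blocked at F.
All paths are blocked; D ⊥ E | {J} holds.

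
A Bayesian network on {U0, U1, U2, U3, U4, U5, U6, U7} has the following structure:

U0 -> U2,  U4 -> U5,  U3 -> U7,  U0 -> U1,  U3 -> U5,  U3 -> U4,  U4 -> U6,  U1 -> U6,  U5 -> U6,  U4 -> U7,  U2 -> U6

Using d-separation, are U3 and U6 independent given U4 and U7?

No

We examine all 6 paths between U3 and U6:
Path 1: U3 → U7 ← U4 → U6
  U4 is a fork here and U4 is conditioned on, so the path is blocked at U4.
Path 2: U3 → U7 ← U4 → U5 → U6
  U4 is a fork here and U4 is conditioned on, so the path is blocked at U4.
Path 3: U3 → U4 → U6
  U4 is a chain here and U4 is conditioned on, so the path is blocked at U4.
Path 4: U3 → U4 → U5 → U6
  U4 is a chain here and U4 is conditioned on, so the path is blocked at U4.
Path 5: U3 → U5 → U6
  U5 is a chain and U5 is not conditioned on — no node blocks this path, so it is active.
Path 6: U3 → U5 ← U4 → U6
  U5 is a collider here and neither U5 nor any of its descendants is conditioned on, so the collider stays closed — the path is blocked at U5.
Since the path U3 → U5 → U6 is active, U3 and U6 are not d-separated given {U4, U7}.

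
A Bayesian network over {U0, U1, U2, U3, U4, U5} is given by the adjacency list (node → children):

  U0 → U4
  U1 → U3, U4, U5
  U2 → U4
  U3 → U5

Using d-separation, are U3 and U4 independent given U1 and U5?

2 paths connect U3 and U4; each must be blocked for d-separation to hold:
Path 1: U3 → U5 ← U1 → U4
  U1 is a fork here and U1 is conditioned on, so the path is blocked at U1.
Path 2: U3 ← U1 → U4
  U1 is a fork here and U1 is conditioned on, so the path is blocked at U1.
Every path is blocked, so U3 and U4 are d-separated given {U1, U5}.

Yes — U3 and U4 are d-separated given {U1, U5}.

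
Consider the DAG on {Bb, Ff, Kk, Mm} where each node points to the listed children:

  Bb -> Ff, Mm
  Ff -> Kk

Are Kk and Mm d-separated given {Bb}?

Yes

Only one path connects Kk and Mm:
Path 1: Kk ← Ff ← Bb → Mm
  Bb is a fork here and Bb is conditioned on, so the path is blocked at Bb.
All paths are blocked; Kk ⊥ Mm | {Bb} holds.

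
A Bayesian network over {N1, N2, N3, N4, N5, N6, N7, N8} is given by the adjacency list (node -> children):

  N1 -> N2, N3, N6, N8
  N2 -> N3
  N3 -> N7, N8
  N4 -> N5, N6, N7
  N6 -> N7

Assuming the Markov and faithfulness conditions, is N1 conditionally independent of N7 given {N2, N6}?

We examine all 5 paths between N1 and N7:
Path 1: N1 → N2 → N3 → N7
  N2 is a chain here and N2 is conditioned on, so the path is blocked at N2.
Path 2: N1 → N3 → N7
  N3 is a chain and N3 is not conditioned on — no node blocks this path, so it is active.
Path 3: N1 → N6 → N7
  N6 is a chain here and N6 is conditioned on, so the path is blocked at N6.
Path 4: N1 → N6 ← N4 → N7
  N6 is a collider and N6 is conditioned on, which opens it; N4 is a fork and N4 is not conditioned on — no node blocks this path, so it is active.
Path 5: N1 → N8 ← N3 → N7
  N8 is a collider here and neither N8 nor any of its descendants is conditioned on, so the collider stays closed — the path is blocked at N8.
Because an active path exists, N1 and N7 are not d-separated.

No — N1 and N7 are not d-separated given {N2, N6}.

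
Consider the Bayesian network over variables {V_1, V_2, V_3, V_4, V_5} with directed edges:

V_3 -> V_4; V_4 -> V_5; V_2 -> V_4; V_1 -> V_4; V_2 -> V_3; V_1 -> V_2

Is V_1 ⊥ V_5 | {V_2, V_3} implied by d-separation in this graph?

No — V_1 and V_5 are not d-separated given {V_2, V_3}.

Enumerating the 3 paths from V_1 to V_5 and testing each for blocking by {V_2, V_3}:
Path 1: V_1 → V_4 → V_5
  V_4 is a chain and V_4 is not conditioned on — no node blocks this path, so it is active.
Path 2: V_1 → V_2 → V_3 → V_4 → V_5
  V_2 is a chain here and V_2 is conditioned on, so the path is blocked at V_2.
Path 3: V_1 → V_2 → V_4 → V_5
  V_2 is a chain here and V_2 is conditioned on, so the path is blocked at V_2.
Since the path V_1 → V_4 → V_5 is active, V_1 and V_5 are not d-separated given {V_2, V_3}.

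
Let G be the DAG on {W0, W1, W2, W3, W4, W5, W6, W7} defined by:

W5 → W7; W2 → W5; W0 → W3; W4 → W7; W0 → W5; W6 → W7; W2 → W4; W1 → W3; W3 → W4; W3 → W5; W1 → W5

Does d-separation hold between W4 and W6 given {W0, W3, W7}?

There are 5 undirected paths between W4 and W6; checking each against the conditioning set {W0, W3, W7}:
  1. W4 ← W3 → W5 → W7 ← W6 — W3:fork[blocks]; W5:chain[open]; W7:collider[open] ⇒ blocked
  2. W4 ← W3 ← W0 → W5 → W7 ← W6 — W3:chain[blocks]; W0:fork[blocks]; W5:chain[open]; W7:collider[open] ⇒ blocked
  3. W4 ← W3 ← W1 → W5 → W7 ← W6 — W3:chain[blocks]; W1:fork[open]; W5:chain[open]; W7:collider[open] ⇒ blocked
  4. W4 → W7 ← W6 — W7:collider[open] ⇒ active
  5. W4 ← W2 → W5 → W7 ← W6 — W2:fork[open]; W5:chain[open]; W7:collider[open] ⇒ active
At least one path is unblocked, so d-separation fails.

No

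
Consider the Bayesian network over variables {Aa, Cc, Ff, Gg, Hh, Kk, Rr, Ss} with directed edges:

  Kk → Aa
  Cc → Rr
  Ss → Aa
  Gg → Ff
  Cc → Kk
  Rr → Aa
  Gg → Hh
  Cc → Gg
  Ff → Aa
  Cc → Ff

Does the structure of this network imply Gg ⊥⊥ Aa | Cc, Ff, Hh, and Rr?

We examine all 6 paths between Gg and Aa:
Path 1: Gg → Ff ← Cc → Rr → Aa
  Cc is a fork here and Cc is conditioned on, so the path is blocked at Cc.
Path 2: Gg → Ff ← Cc → Kk → Aa
  Cc is a fork here and Cc is conditioned on, so the path is blocked at Cc.
Path 3: Gg → Ff → Aa
  Ff is a chain here and Ff is conditioned on, so the path is blocked at Ff.
Path 4: Gg ← Cc → Ff → Aa
  Cc is a fork here and Cc is conditioned on, so the path is blocked at Cc.
Path 5: Gg ← Cc → Rr → Aa
  Cc is a fork here and Cc is conditioned on, so the path is blocked at Cc.
Path 6: Gg ← Cc → Kk → Aa
  Cc is a fork here and Cc is conditioned on, so the path is blocked at Cc.
Every path is blocked, so Gg and Aa are d-separated given {Cc, Ff, Hh, Rr}.

Yes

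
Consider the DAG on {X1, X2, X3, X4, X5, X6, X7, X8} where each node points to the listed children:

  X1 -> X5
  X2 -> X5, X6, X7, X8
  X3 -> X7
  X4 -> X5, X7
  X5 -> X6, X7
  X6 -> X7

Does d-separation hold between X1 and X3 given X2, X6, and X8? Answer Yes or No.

Yes

6 paths connect X1 and X3; each must be blocked for d-separation to hold:
  1. X1 → X5 ← X2 → X6 → X7 ← X3 — X5:collider[open]; X2:fork[blocks]; X6:chain[blocks]; X7:collider[blocks] ⇒ blocked
  2. X1 → X5 ← X2 → X7 ← X3 — X5:collider[open]; X2:fork[blocks]; X7:collider[blocks] ⇒ blocked
  3. X1 → X5 → X6 ← X2 → X7 ← X3 — X5:chain[open]; X6:collider[open]; X2:fork[blocks]; X7:collider[blocks] ⇒ blocked
  4. X1 → X5 → X6 → X7 ← X3 — X5:chain[open]; X6:chain[blocks]; X7:collider[blocks] ⇒ blocked
  5. X1 → X5 → X7 ← X3 — X5:chain[open]; X7:collider[blocks] ⇒ blocked
  6. X1 → X5 ← X4 → X7 ← X3 — X5:collider[open]; X4:fork[open]; X7:collider[blocks] ⇒ blocked
All paths are blocked; X1 ⊥ X3 | {X2, X6, X8} holds.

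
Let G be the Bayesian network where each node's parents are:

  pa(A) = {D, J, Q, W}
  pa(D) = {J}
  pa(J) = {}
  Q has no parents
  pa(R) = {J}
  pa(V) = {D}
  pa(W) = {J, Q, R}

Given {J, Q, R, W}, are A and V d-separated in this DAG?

No — A and V are not d-separated given {J, Q, R, W}.

6 paths connect A and V; each must be blocked for d-separation to hold:
Path 1: A ← J → D → V
  J is a fork here and J is conditioned on, so the path is blocked at J.
Path 2: A ← D → V
  D is a fork and D is not conditioned on — no node blocks this path, so it is active.
Path 3: A ← W ← J → D → V
  W is a chain here and W is conditioned on, so the path is blocked at W.
Path 4: A ← W ← R ← J → D → V
  W is a chain here and W is conditioned on, so the path is blocked at W.
Path 5: A ← Q → W ← J → D → V
  Q is a fork here and Q is conditioned on, so the path is blocked at Q.
Path 6: A ← Q → W ← R ← J → D → V
  Q is a fork here and Q is conditioned on, so the path is blocked at Q.
Because an active path exists, A and V are not d-separated.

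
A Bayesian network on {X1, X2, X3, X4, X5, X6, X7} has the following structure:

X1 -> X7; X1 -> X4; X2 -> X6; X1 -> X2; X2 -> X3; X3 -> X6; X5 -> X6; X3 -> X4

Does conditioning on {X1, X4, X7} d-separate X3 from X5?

Yes

We examine all 3 paths between X3 and X5:
Path 1: X3 ← X2 → X6 ← X5
  X6 is a collider here and neither X6 nor any of its descendants is conditioned on, so the collider stays closed — the path is blocked at X6.
Path 2: X3 → X6 ← X5
  X6 is a collider here and neither X6 nor any of its descendants is conditioned on, so the collider stays closed — the path is blocked at X6.
Path 3: X3 → X4 ← X1 → X2 → X6 ← X5
  X1 is a fork here and X1 is conditioned on, so the path is blocked at X1.
Since every path is blocked, d-separation holds.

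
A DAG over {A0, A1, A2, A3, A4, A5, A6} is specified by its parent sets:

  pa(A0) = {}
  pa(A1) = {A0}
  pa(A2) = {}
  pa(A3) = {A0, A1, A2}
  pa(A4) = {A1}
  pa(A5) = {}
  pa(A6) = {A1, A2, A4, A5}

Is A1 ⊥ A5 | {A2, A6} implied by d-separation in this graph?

4 paths connect A1 and A5; each must be blocked for d-separation to hold:
Path 1: A1 → A4 → A6 ← A5
  A4 is a chain and A4 is not conditioned on; A6 is a collider and A6 is conditioned on, which opens it — no node blocks this path, so it is active.
Path 2: A1 → A6 ← A5
  A6 is a collider and A6 is conditioned on, which opens it — no node blocks this path, so it is active.
Path 3: A1 → A3 ← A2 → A6 ← A5
  A3 is a collider here and neither A3 nor any of its descendants is conditioned on, so the collider stays closed — the path is blocked at A3.
Path 4: A1 ← A0 → A3 ← A2 → A6 ← A5
  A3 is a collider here and neither A3 nor any of its descendants is conditioned on, so the collider stays closed — the path is blocked at A3.
Since the path A1 → A4 → A6 ← A5 is active, A1 and A5 are not d-separated given {A2, A6}.

No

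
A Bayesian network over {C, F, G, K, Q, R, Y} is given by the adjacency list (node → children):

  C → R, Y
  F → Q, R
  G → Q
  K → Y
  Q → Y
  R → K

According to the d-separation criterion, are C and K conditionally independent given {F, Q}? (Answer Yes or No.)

No

There are 4 undirected paths between C and K; checking each against the conditioning set {F, Q}:
  1. C → R ← F → Q → Y ← K — R:collider[blocks]; F:fork[blocks]; Q:chain[blocks]; Y:collider[blocks] ⇒ blocked
  2. C → R → K — R:chain[open] ⇒ active
  3. C → Y ← Q ← F → R → K — Y:collider[blocks]; Q:chain[blocks]; F:fork[blocks]; R:chain[open] ⇒ blocked
  4. C → Y ← K — Y:collider[blocks] ⇒ blocked
At least one path is unblocked, so d-separation fails.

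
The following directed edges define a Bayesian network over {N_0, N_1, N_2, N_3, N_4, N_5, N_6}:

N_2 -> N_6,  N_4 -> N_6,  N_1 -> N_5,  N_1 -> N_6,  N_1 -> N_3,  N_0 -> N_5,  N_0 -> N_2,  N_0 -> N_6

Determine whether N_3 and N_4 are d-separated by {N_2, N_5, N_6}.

We examine all 3 paths between N_3 and N_4:
Path 1: N_3 ← N_1 → N_5 ← N_0 → N_6 ← N_4
  N_1 is a fork and N_1 is not conditioned on; N_5 is a collider and N_5 is conditioned on, which opens it; N_0 is a fork and N_0 is not conditioned on; N_6 is a collider and N_6 is conditioned on, which opens it — no node blocks this path, so it is active.
Path 2: N_3 ← N_1 → N_5 ← N_0 → N_2 → N_6 ← N_4
  N_2 is a chain here and N_2 is conditioned on, so the path is blocked at N_2.
Path 3: N_3 ← N_1 → N_6 ← N_4
  N_1 is a fork and N_1 is not conditioned on; N_6 is a collider and N_6 is conditioned on, which opens it — no node blocks this path, so it is active.
At least one path is unblocked, so d-separation fails.

No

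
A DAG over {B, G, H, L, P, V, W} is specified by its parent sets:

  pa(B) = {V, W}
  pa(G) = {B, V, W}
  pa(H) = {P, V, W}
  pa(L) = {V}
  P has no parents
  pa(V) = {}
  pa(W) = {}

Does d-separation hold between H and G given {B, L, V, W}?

There are 6 undirected paths between H and G; checking each against the conditioning set {B, L, V, W}:
Path 1: H ← W → B → G
  W is a fork here and W is conditioned on, so the path is blocked at W.
Path 2: H ← W → B ← V → G
  W is a fork here and W is conditioned on, so the path is blocked at W.
Path 3: H ← W → G
  W is a fork here and W is conditioned on, so the path is blocked at W.
Path 4: H ← V → B ← W → G
  V is a fork here and V is conditioned on, so the path is blocked at V.
Path 5: H ← V → B → G
  V is a fork here and V is conditioned on, so the path is blocked at V.
Path 6: H ← V → G
  V is a fork here and V is conditioned on, so the path is blocked at V.
Since every path is blocked, d-separation holds.

Yes — H and G are d-separated given {B, L, V, W}.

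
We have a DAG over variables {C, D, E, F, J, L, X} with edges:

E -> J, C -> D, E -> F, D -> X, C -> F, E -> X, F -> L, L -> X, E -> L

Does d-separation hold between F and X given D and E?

No

5 paths connect F and X; each must be blocked for d-separation to hold:
Path 1: F ← C → D → X
  D is a chain here and D is conditioned on, so the path is blocked at D.
Path 2: F → L ← E → X
  L is a collider here and neither L nor any of its descendants is conditioned on, so the collider stays closed — the path is blocked at L.
Path 3: F → L → X
  L is a chain and L is not conditioned on — no node blocks this path, so it is active.
Path 4: F ← E → L → X
  E is a fork here and E is conditioned on, so the path is blocked at E.
Path 5: F ← E → X
  E is a fork here and E is conditioned on, so the path is blocked at E.
Since the path F → L → X is active, F and X are not d-separated given {D, E}.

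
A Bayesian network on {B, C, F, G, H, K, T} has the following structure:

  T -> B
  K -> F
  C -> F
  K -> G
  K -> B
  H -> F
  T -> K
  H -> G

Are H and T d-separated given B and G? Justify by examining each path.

No

Enumerating the 4 paths from H to T and testing each for blocking by {B, G}:
  1. H → F ← K → B ← T — F:collider[blocks]; K:fork[open]; B:collider[open] ⇒ blocked
  2. H → F ← K ← T — F:collider[blocks]; K:chain[open] ⇒ blocked
  3. H → G ← K → B ← T — G:collider[open]; K:fork[open]; B:collider[open] ⇒ active
  4. H → G ← K ← T — G:collider[open]; K:chain[open] ⇒ active
At least one path is unblocked, so d-separation fails.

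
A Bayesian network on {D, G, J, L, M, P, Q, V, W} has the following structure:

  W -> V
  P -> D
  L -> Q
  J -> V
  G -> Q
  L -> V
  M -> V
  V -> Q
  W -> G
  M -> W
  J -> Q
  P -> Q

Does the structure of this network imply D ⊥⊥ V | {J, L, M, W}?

Yes

There are 5 undirected paths between D and V; checking each against the conditioning set {J, L, M, W}:
Path 1: D ← P → Q ← J → V
  Q is a collider here and neither Q nor any of its descendants is conditioned on, so the collider stays closed — the path is blocked at Q.
Path 2: D ← P → Q ← G ← W → V
  Q is a collider here and neither Q nor any of its descendants is conditioned on, so the collider stays closed — the path is blocked at Q.
Path 3: D ← P → Q ← G ← W ← M → V
  Q is a collider here and neither Q nor any of its descendants is conditioned on, so the collider stays closed — the path is blocked at Q.
Path 4: D ← P → Q ← L → V
  Q is a collider here and neither Q nor any of its descendants is conditioned on, so the collider stays closed — the path is blocked at Q.
Path 5: D ← P → Q ← V
  Q is a collider here and neither Q nor any of its descendants is conditioned on, so the collider stays closed — the path is blocked at Q.
Every path is blocked, so D and V are d-separated given {J, L, M, W}.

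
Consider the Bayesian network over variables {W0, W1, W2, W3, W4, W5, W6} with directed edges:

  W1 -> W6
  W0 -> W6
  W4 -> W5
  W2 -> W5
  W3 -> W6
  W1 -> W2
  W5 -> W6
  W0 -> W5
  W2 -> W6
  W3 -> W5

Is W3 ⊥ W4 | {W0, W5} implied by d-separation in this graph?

No — W3 and W4 are not d-separated given {W0, W5}.

We examine all 5 paths between W3 and W4:
Path 1: W3 → W6 ← W1 → W2 → W5 ← W4
  W6 is a collider here and neither W6 nor any of its descendants is conditioned on, so the collider stays closed — the path is blocked at W6.
Path 2: W3 → W6 ← W0 → W5 ← W4
  W6 is a collider here and neither W6 nor any of its descendants is conditioned on, so the collider stays closed — the path is blocked at W6.
Path 3: W3 → W6 ← W5 ← W4
  W6 is a collider here and neither W6 nor any of its descendants is conditioned on, so the collider stays closed — the path is blocked at W6.
Path 4: W3 → W6 ← W2 → W5 ← W4
  W6 is a collider here and neither W6 nor any of its descendants is conditioned on, so the collider stays closed — the path is blocked at W6.
Path 5: W3 → W5 ← W4
  W5 is a collider and W5 is conditioned on, which opens it — no node blocks this path, so it is active.
At least one path is unblocked, so d-separation fails.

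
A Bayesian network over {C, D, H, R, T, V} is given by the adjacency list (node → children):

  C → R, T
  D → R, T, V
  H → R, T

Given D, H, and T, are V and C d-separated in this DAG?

Yes

We examine all 4 paths between V and C:
Path 1: V ← D → R ← H → T ← C
  D is a fork here and D is conditioned on, so the path is blocked at D.
Path 2: V ← D → R ← C
  D is a fork here and D is conditioned on, so the path is blocked at D.
Path 3: V ← D → T ← H → R ← C
  D is a fork here and D is conditioned on, so the path is blocked at D.
Path 4: V ← D → T ← C
  D is a fork here and D is conditioned on, so the path is blocked at D.
Since every path is blocked, d-separation holds.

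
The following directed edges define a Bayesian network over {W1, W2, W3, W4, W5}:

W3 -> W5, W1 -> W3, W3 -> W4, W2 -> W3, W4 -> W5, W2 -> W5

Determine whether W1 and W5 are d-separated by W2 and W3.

Yes

Enumerating the 3 paths from W1 to W5 and testing each for blocking by {W2, W3}:
Path 1: W1 → W3 → W5
  W3 is a chain here and W3 is conditioned on, so the path is blocked at W3.
Path 2: W1 → W3 ← W2 → W5
  W2 is a fork here and W2 is conditioned on, so the path is blocked at W2.
Path 3: W1 → W3 → W4 → W5
  W3 is a chain here and W3 is conditioned on, so the path is blocked at W3.
Every path is blocked, so W1 and W5 are d-separated given {W2, W3}.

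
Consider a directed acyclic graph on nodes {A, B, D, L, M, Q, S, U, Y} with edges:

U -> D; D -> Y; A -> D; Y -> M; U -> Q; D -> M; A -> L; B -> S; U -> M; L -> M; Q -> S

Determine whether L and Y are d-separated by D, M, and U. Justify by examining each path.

No

Enumerating the 6 paths from L to Y and testing each for blocking by {D, M, U}:
Path 1: L ← A → D → Y
  D is a chain here and D is conditioned on, so the path is blocked at D.
Path 2: L ← A → D ← U → M ← Y
  U is a fork here and U is conditioned on, so the path is blocked at U.
Path 3: L ← A → D → M ← Y
  D is a chain here and D is conditioned on, so the path is blocked at D.
Path 4: L → M ← D → Y
  D is a fork here and D is conditioned on, so the path is blocked at D.
Path 5: L → M ← Y
  M is a collider and M is conditioned on, which opens it — no node blocks this path, so it is active.
Path 6: L → M ← U → D → Y
  U is a fork here and U is conditioned on, so the path is blocked at U.
Since the path L → M ← Y is active, L and Y are not d-separated given {D, M, U}.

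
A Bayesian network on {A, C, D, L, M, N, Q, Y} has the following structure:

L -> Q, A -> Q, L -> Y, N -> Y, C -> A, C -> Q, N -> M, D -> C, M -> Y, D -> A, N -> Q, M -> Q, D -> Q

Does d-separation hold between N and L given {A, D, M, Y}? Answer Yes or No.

No

6 paths connect N and L; each must be blocked for d-separation to hold:
Path 1: N → M → Q ← L
  M is a chain here and M is conditioned on, so the path is blocked at M.
Path 2: N → M → Y ← L
  M is a chain here and M is conditioned on, so the path is blocked at M.
Path 3: N → Q ← M → Y ← L
  Q is a collider here and neither Q nor any of its descendants is conditioned on, so the collider stays closed — the path is blocked at Q.
Path 4: N → Q ← L
  Q is a collider here and neither Q nor any of its descendants is conditioned on, so the collider stays closed — the path is blocked at Q.
Path 5: N → Y ← M → Q ← L
  M is a fork here and M is conditioned on, so the path is blocked at M.
Path 6: N → Y ← L
  Y is a collider and Y is conditioned on, which opens it — no node blocks this path, so it is active.
Since the path N → Y ← L is active, N and L are not d-separated given {A, D, M, Y}.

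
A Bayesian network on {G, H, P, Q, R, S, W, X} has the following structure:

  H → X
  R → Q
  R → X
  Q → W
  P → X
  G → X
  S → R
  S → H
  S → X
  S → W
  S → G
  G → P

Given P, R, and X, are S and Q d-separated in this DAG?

Yes

Enumerating the 6 paths from S to Q and testing each for blocking by {P, R, X}:
Path 1: S → X ← R → Q
  R is a fork here and R is conditioned on, so the path is blocked at R.
Path 2: S → H → X ← R → Q
  R is a fork here and R is conditioned on, so the path is blocked at R.
Path 3: S → R → Q
  R is a chain here and R is conditioned on, so the path is blocked at R.
Path 4: S → W ← Q
  W is a collider here and neither W nor any of its descendants is conditioned on, so the collider stays closed — the path is blocked at W.
Path 5: S → G → P → X ← R → Q
  P is a chain here and P is conditioned on, so the path is blocked at P.
Path 6: S → G → X ← R → Q
  R is a fork here and R is conditioned on, so the path is blocked at R.
All paths are blocked; S ⊥ Q | {P, R, X} holds.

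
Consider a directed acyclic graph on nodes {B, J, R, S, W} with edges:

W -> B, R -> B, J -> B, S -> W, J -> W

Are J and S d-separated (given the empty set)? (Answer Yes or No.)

Yes

Enumerating the 2 paths from J to S and testing each for blocking by ∅:
  1. J → B ← W ← S — B:collider[blocks]; W:chain[open] ⇒ blocked
  2. J → W ← S — W:collider[blocks] ⇒ blocked
Every path is blocked, so J and S are d-separated given ∅.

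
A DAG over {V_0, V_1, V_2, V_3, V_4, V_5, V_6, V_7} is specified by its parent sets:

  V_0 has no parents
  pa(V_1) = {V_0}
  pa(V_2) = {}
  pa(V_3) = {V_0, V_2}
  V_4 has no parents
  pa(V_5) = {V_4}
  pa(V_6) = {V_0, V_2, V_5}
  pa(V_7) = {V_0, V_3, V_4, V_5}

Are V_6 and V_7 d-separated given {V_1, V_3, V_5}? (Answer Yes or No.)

No — V_6 and V_7 are not d-separated given {V_1, V_3, V_5}.

We examine all 6 paths between V_6 and V_7:
Path 1: V_6 ← V_2 → V_3 → V_7
  V_3 is a chain here and V_3 is conditioned on, so the path is blocked at V_3.
Path 2: V_6 ← V_2 → V_3 ← V_0 → V_7
  V_2 is a fork and V_2 is not conditioned on; V_3 is a collider and V_3 is conditioned on, which opens it; V_0 is a fork and V_0 is not conditioned on — no node blocks this path, so it is active.
Path 3: V_6 ← V_0 → V_7
  V_0 is a fork and V_0 is not conditioned on — no node blocks this path, so it is active.
Path 4: V_6 ← V_0 → V_3 → V_7
  V_3 is a chain here and V_3 is conditioned on, so the path is blocked at V_3.
Path 5: V_6 ← V_5 ← V_4 → V_7
  V_5 is a chain here and V_5 is conditioned on, so the path is blocked at V_5.
Path 6: V_6 ← V_5 → V_7
  V_5 is a fork here and V_5 is conditioned on, so the path is blocked at V_5.
At least one path is unblocked, so d-separation fails.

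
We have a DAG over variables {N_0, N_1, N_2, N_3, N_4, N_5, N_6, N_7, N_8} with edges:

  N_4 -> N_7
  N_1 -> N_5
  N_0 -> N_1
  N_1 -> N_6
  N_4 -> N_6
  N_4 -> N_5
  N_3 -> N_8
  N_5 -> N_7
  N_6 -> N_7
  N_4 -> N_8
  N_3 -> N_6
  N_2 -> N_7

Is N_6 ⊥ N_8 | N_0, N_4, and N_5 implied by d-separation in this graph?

Enumerating the 6 paths from N_6 to N_8 and testing each for blocking by {N_0, N_4, N_5}:
  1. N_6 → N_7 ← N_5 ← N_4 → N_8 — N_7:collider[blocks]; N_5:chain[blocks]; N_4:fork[blocks] ⇒ blocked
  2. N_6 → N_7 ← N_4 → N_8 — N_7:collider[blocks]; N_4:fork[blocks] ⇒ blocked
  3. N_6 ← N_1 → N_5 → N_7 ← N_4 → N_8 — N_1:fork[open]; N_5:chain[blocks]; N_7:collider[blocks]; N_4:fork[blocks] ⇒ blocked
  4. N_6 ← N_1 → N_5 ← N_4 → N_8 — N_1:fork[open]; N_5:collider[open]; N_4:fork[blocks] ⇒ blocked
  5. N_6 ← N_4 → N_8 — N_4:fork[blocks] ⇒ blocked
  6. N_6 ← N_3 → N_8 — N_3:fork[open] ⇒ active
Because an active path exists, N_6 and N_8 are not d-separated.

No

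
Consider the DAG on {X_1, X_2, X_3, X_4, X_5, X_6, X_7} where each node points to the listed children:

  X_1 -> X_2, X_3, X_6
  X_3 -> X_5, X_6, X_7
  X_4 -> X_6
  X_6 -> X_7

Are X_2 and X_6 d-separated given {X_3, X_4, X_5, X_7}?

There are 3 undirected paths between X_2 and X_6; checking each against the conditioning set {X_3, X_4, X_5, X_7}:
  1. X_2 ← X_1 → X_3 → X_7 ← X_6 — X_1:fork[open]; X_3:chain[blocks]; X_7:collider[open] ⇒ blocked
  2. X_2 ← X_1 → X_3 → X_6 — X_1:fork[open]; X_3:chain[blocks] ⇒ blocked
  3. X_2 ← X_1 → X_6 — X_1:fork[open] ⇒ active
Because an active path exists, X_2 and X_6 are not d-separated.

No — X_2 and X_6 are not d-separated given {X_3, X_4, X_5, X_7}.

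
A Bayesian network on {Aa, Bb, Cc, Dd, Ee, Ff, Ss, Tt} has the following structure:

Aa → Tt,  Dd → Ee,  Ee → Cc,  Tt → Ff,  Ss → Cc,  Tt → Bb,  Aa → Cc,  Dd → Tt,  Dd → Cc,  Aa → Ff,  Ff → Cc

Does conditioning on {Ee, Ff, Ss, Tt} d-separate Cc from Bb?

Yes

We examine all 6 paths between Cc and Bb:
Path 1: Cc ← Aa → Tt → Bb
  Tt is a chain here and Tt is conditioned on, so the path is blocked at Tt.
Path 2: Cc ← Aa → Ff ← Tt → Bb
  Tt is a fork here and Tt is conditioned on, so the path is blocked at Tt.
Path 3: Cc ← Dd → Tt → Bb
  Tt is a chain here and Tt is conditioned on, so the path is blocked at Tt.
Path 4: Cc ← Ff ← Aa → Tt → Bb
  Ff is a chain here and Ff is conditioned on, so the path is blocked at Ff.
Path 5: Cc ← Ff ← Tt → Bb
  Ff is a chain here and Ff is conditioned on, so the path is blocked at Ff.
Path 6: Cc ← Ee ← Dd → Tt → Bb
  Ee is a chain here and Ee is conditioned on, so the path is blocked at Ee.
Since every path is blocked, d-separation holds.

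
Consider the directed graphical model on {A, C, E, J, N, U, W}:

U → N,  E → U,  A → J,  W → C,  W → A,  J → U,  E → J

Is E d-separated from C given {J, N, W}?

There are 2 undirected paths between E and C; checking each against the conditioning set {J, N, W}:
Path 1: E → J ← A ← W → C
  W is a fork here and W is conditioned on, so the path is blocked at W.
Path 2: E → U ← J ← A ← W → C
  J is a chain here and J is conditioned on, so the path is blocked at J.
Since every path is blocked, d-separation holds.

Yes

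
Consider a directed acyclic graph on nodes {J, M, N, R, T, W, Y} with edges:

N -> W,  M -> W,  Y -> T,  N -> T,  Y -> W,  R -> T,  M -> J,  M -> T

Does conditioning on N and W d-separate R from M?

We examine all 3 paths between R and M:
  1. R → T ← N → W ← M — T:collider[blocks]; N:fork[blocks]; W:collider[open] ⇒ blocked
  2. R → T ← M — T:collider[blocks] ⇒ blocked
  3. R → T ← Y → W ← M — T:collider[blocks]; Y:fork[open]; W:collider[open] ⇒ blocked
Every path is blocked, so R and M are d-separated given {N, W}.

Yes — R and M are d-separated given {N, W}.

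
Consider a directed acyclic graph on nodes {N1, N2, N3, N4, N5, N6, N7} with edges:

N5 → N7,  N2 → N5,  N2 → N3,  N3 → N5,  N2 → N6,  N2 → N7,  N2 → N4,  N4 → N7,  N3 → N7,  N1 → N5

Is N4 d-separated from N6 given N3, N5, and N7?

We examine all 6 paths between N4 and N6:
  1. N4 ← N2 → N6 — N2:fork[open] ⇒ active
  2. N4 → N7 ← N5 ← N2 → N6 — N7:collider[open]; N5:chain[blocks]; N2:fork[open] ⇒ blocked
  3. N4 → N7 ← N5 ← N3 ← N2 → N6 — N7:collider[open]; N5:chain[blocks]; N3:chain[blocks]; N2:fork[open] ⇒ blocked
  4. N4 → N7 ← N2 → N6 — N7:collider[open]; N2:fork[open] ⇒ active
  5. N4 → N7 ← N3 → N5 ← N2 → N6 — N7:collider[open]; N3:fork[blocks]; N5:collider[open]; N2:fork[open] ⇒ blocked
  6. N4 → N7 ← N3 ← N2 → N6 — N7:collider[open]; N3:chain[blocks]; N2:fork[open] ⇒ blocked
Because an active path exists, N4 and N6 are not d-separated.

No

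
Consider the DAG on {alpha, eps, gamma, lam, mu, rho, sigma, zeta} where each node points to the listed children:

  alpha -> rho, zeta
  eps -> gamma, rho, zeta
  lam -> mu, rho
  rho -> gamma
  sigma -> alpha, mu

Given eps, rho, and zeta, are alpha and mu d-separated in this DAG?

4 paths connect alpha and mu; each must be blocked for d-separation to hold:
Path 1: alpha → rho ← lam → mu
  rho is a collider and rho is conditioned on, which opens it; lam is a fork and lam is not conditioned on — no node blocks this path, so it is active.
Path 2: alpha ← sigma → mu
  sigma is a fork and sigma is not conditioned on — no node blocks this path, so it is active.
Path 3: alpha → zeta ← eps → rho ← lam → mu
  eps is a fork here and eps is conditioned on, so the path is blocked at eps.
Path 4: alpha → zeta ← eps → gamma ← rho ← lam → mu
  eps is a fork here and eps is conditioned on, so the path is blocked at eps.
Since the path alpha → rho ← lam → mu is active, alpha and mu are not d-separated given {eps, rho, zeta}.

No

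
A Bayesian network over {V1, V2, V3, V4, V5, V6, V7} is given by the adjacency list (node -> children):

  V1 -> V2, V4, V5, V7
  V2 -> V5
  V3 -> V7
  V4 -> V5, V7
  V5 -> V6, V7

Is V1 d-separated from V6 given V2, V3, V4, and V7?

Enumerating the 6 paths from V1 to V6 and testing each for blocking by {V2, V3, V4, V7}:
Path 1: V1 → V7 ← V5 → V6
  V7 is a collider and V7 is conditioned on, which opens it; V5 is a fork and V5 is not conditioned on — no node blocks this path, so it is active.
Path 2: V1 → V7 ← V4 → V5 → V6
  V4 is a fork here and V4 is conditioned on, so the path is blocked at V4.
Path 3: V1 → V5 → V6
  V5 is a chain and V5 is not conditioned on — no node blocks this path, so it is active.
Path 4: V1 → V2 → V5 → V6
  V2 is a chain here and V2 is conditioned on, so the path is blocked at V2.
Path 5: V1 → V4 → V7 ← V5 → V6
  V4 is a chain here and V4 is conditioned on, so the path is blocked at V4.
Path 6: V1 → V4 → V5 → V6
  V4 is a chain here and V4 is conditioned on, so the path is blocked at V4.
Since the path V1 → V7 ← V5 → V6 is active, V1 and V6 are not d-separated given {V2, V3, V4, V7}.

No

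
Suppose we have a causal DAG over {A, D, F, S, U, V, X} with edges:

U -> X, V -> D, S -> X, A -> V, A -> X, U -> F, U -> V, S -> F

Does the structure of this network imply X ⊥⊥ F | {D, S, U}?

3 paths connect X and F; each must be blocked for d-separation to hold:
  1. X ← U → F — U:fork[blocks] ⇒ blocked
  2. X ← A → V ← U → F — A:fork[open]; V:collider[open]; U:fork[blocks] ⇒ blocked
  3. X ← S → F — S:fork[blocks] ⇒ blocked
All paths are blocked; X ⊥ F | {D, S, U} holds.

Yes — X and F are d-separated given {D, S, U}.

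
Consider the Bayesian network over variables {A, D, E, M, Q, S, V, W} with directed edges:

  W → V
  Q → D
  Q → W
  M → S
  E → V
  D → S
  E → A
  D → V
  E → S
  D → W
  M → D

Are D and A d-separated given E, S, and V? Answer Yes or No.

Yes

We examine all 5 paths between D and A:
  1. D ← Q → W → V ← E → A — Q:fork[open]; W:chain[open]; V:collider[open]; E:fork[blocks] ⇒ blocked
  2. D ← M → S ← E → A — M:fork[open]; S:collider[open]; E:fork[blocks] ⇒ blocked
  3. D → S ← E → A — S:collider[open]; E:fork[blocks] ⇒ blocked
  4. D → V ← E → A — V:collider[open]; E:fork[blocks] ⇒ blocked
  5. D → W → V ← E → A — W:chain[open]; V:collider[open]; E:fork[blocks] ⇒ blocked
All paths are blocked; D ⊥ A | {E, S, V} holds.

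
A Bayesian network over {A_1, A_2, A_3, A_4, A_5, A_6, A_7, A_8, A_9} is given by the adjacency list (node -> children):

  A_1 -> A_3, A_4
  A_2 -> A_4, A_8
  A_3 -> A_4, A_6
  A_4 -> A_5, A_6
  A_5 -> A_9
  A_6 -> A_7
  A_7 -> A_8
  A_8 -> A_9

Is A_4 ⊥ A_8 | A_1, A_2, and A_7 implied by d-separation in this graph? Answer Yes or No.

We examine all 5 paths between A_4 and A_8:
  1. A_4 → A_5 → A_9 ← A_8 — A_5:chain[open]; A_9:collider[blocks] ⇒ blocked
  2. A_4 ← A_2 → A_8 — A_2:fork[blocks] ⇒ blocked
  3. A_4 ← A_3 → A_6 → A_7 → A_8 — A_3:fork[open]; A_6:chain[open]; A_7:chain[blocks] ⇒ blocked
  4. A_4 → A_6 → A_7 → A_8 — A_6:chain[open]; A_7:chain[blocks] ⇒ blocked
  5. A_4 ← A_1 → A_3 → A_6 → A_7 → A_8 — A_1:fork[blocks]; A_3:chain[open]; A_6:chain[open]; A_7:chain[blocks] ⇒ blocked
Since every path is blocked, d-separation holds.

Yes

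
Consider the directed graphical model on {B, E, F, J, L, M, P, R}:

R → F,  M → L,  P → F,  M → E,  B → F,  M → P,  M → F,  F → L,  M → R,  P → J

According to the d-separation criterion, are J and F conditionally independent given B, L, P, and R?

There are 4 undirected paths between J and F; checking each against the conditioning set {B, L, P, R}:
Path 1: J ← P → F
  P is a fork here and P is conditioned on, so the path is blocked at P.
Path 2: J ← P ← M → R → F
  P is a chain here and P is conditioned on, so the path is blocked at P.
Path 3: J ← P ← M → F
  P is a chain here and P is conditioned on, so the path is blocked at P.
Path 4: J ← P ← M → L ← F
  P is a chain here and P is conditioned on, so the path is blocked at P.
All paths are blocked; J ⊥ F | {B, L, P, R} holds.

Yes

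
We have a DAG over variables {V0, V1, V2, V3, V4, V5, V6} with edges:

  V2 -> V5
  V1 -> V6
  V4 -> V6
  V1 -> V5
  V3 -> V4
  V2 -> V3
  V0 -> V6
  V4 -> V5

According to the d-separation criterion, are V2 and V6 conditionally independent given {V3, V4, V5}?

4 paths connect V2 and V6; each must be blocked for d-separation to hold:
Path 1: V2 → V5 ← V1 → V6
  V5 is a collider and V5 is conditioned on, which opens it; V1 is a fork and V1 is not conditioned on — no node blocks this path, so it is active.
Path 2: V2 → V5 ← V4 → V6
  V4 is a fork here and V4 is conditioned on, so the path is blocked at V4.
Path 3: V2 → V3 → V4 → V5 ← V1 → V6
  V3 is a chain here and V3 is conditioned on, so the path is blocked at V3.
Path 4: V2 → V3 → V4 → V6
  V3 is a chain here and V3 is conditioned on, so the path is blocked at V3.
At least one path is unblocked, so d-separation fails.

No — V2 and V6 are not d-separated given {V3, V4, V5}.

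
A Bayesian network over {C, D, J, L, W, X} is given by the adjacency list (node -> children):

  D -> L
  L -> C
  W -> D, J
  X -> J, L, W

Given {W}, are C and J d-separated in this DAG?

No — C and J are not d-separated given {W}.

Enumerating the 4 paths from C to J and testing each for blocking by {W}:
Path 1: C ← L ← X → J
  L is a chain and L is not conditioned on; X is a fork and X is not conditioned on — no node blocks this path, so it is active.
Path 2: C ← L ← X → W → J
  W is a chain here and W is conditioned on, so the path is blocked at W.
Path 3: C ← L ← D ← W ← X → J
  W is a chain here and W is conditioned on, so the path is blocked at W.
Path 4: C ← L ← D ← W → J
  W is a fork here and W is conditioned on, so the path is blocked at W.
Since the path C ← L ← X → J is active, C and J are not d-separated given {W}.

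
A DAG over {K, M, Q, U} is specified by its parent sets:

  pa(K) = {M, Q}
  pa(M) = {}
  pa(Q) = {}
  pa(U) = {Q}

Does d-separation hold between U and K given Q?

The only undirected path from U to K is:
Path 1: U ← Q → K
  Q is a fork here and Q is conditioned on, so the path is blocked at Q.
All paths are blocked; U ⊥ K | {Q} holds.

Yes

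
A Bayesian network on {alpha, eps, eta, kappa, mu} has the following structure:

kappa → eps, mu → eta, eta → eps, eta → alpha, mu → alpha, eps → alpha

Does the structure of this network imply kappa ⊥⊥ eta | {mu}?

Yes

3 paths connect kappa and eta; each must be blocked for d-separation to hold:
Path 1: kappa → eps → alpha ← mu → eta
  alpha is a collider here and neither alpha nor any of its descendants is conditioned on, so the collider stays closed — the path is blocked at alpha.
Path 2: kappa → eps → alpha ← eta
  alpha is a collider here and neither alpha nor any of its descendants is conditioned on, so the collider stays closed — the path is blocked at alpha.
Path 3: kappa → eps ← eta
  eps is a collider here and neither eps nor any of its descendants is conditioned on, so the collider stays closed — the path is blocked at eps.
Every path is blocked, so kappa and eta are d-separated given {mu}.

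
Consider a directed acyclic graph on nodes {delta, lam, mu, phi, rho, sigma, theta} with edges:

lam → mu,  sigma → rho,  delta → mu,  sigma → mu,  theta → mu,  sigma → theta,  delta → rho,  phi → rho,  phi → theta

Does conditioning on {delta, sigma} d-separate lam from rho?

5 paths connect lam and rho; each must be blocked for d-separation to hold:
Path 1: lam → mu ← sigma → theta ← phi → rho
  mu is a collider here and neither mu nor any of its descendants is conditioned on, so the collider stays closed — the path is blocked at mu.
Path 2: lam → mu ← sigma → rho
  mu is a collider here and neither mu nor any of its descendants is conditioned on, so the collider stays closed — the path is blocked at mu.
Path 3: lam → mu ← theta ← sigma → rho
  mu is a collider here and neither mu nor any of its descendants is conditioned on, so the collider stays closed — the path is blocked at mu.
Path 4: lam → mu ← theta ← phi → rho
  mu is a collider here and neither mu nor any of its descendants is conditioned on, so the collider stays closed — the path is blocked at mu.
Path 5: lam → mu ← delta → rho
  mu is a collider here and neither mu nor any of its descendants is conditioned on, so the collider stays closed — the path is blocked at mu.
Every path is blocked, so lam and rho are d-separated given {delta, sigma}.

Yes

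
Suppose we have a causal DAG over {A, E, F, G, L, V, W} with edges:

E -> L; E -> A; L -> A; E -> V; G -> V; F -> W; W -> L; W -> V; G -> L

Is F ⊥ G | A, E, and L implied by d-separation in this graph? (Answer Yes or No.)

No

6 paths connect F and G; each must be blocked for d-separation to hold:
  1. F → W → V ← G — W:chain[open]; V:collider[blocks] ⇒ blocked
  2. F → W → V ← E → A ← L ← G — W:chain[open]; V:collider[blocks]; E:fork[blocks]; A:collider[open]; L:chain[blocks] ⇒ blocked
  3. F → W → V ← E → L ← G — W:chain[open]; V:collider[blocks]; E:fork[blocks]; L:collider[open] ⇒ blocked
  4. F → W → L ← G — W:chain[open]; L:collider[open] ⇒ active
  5. F → W → L ← E → V ← G — W:chain[open]; L:collider[open]; E:fork[blocks]; V:collider[blocks] ⇒ blocked
  6. F → W → L → A ← E → V ← G — W:chain[open]; L:chain[blocks]; A:collider[open]; E:fork[blocks]; V:collider[blocks] ⇒ blocked
Because an active path exists, F and G are not d-separated.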